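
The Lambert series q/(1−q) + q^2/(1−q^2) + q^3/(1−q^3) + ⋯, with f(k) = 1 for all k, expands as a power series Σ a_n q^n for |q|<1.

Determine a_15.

a_15 = 4

[q^15] f(15)=1,f(5)=1,f(3)=1,f(1)=1 ⇒ 4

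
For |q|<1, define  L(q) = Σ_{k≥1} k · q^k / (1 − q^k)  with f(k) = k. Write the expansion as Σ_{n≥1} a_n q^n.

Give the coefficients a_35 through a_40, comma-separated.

d|35:{1,5,7,35}  Σf=1+5+7+35=48
d|36:{36,18,12,9,6,4,3,2,1}  Σf=36+18+12+9+6+4+3+2+1=91
[q^37] f(37)=37,f(1)=1 ⇒ 38
n=38: 1·38 2·19 19·2 38·1  f→[1+2+19+38]=60
n=39: 1·39 3·13 13·3 39·1  f→[1+3+13+39]=56
[q^40] f(40)=40,f(20)=20,f(10)=10,f(8)=8,f(5)=5,f(4)=4,f(2)=2,f(1)=1 ⇒ 90

48, 91, 38, 60, 56, 90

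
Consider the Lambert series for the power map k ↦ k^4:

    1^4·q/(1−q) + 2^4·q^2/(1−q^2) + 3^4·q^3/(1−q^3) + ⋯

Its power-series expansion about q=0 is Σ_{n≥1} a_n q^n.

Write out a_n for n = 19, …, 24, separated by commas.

130322, 170898, 196964, 248914, 279842, 358258

q^19  k|19↦f(k): 19:130321 1:1  a_19=130322
[q^20] f(20)=160000,f(10)=10000,f(5)=625,f(4)=256,f(2)=16,f(1)=1 ⇒ 170898
d|21:{21,7,3,1}  Σf=194481+2401+81+1=196964
n=22: 22·1 11·2 2·11 1·22  f→[234256+14641+16+1]=248914
q^23  k|23↦f(k): 1:1 23:279841  a_23=279842
q^24  k|24↦f(k): 24:331776 12:20736 8:4096 6:1296 4:256 3:81 2:16 1:1  a_24=358258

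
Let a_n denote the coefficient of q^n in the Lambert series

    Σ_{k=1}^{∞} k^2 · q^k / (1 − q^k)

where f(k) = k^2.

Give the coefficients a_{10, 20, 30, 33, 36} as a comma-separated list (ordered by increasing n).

[q^10] f(10)=100,f(5)=25,f(2)=4,f(1)=1 ⇒ 130
q^20  k|20↦f(k): 1:1 2:4 4:16 5:25 10:100 20:400  a_20=546
d|30:{1,2,3,5,6,10,15,30}  Σf=1+4+9+25+36+100+225+900=1300
d|33:{1,3,11,33}  Σf=1+9+121+1089=1220
d|36:{1,2,3,4,6,9,12,18,36}  Σf=1+4+9+16+36+81+144+324+1296=1911

130, 546, 1300, 1220, 1911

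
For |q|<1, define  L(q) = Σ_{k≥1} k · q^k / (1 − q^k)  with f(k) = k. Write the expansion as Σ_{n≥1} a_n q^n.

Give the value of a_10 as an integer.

n=10: 10·1 5·2 2·5 1·10  f→[10+5+2+1]=18

a_10 = 18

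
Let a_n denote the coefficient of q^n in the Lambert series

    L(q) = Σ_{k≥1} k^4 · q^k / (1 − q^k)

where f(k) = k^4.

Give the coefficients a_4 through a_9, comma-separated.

273, 626, 1394, 2402, 4369, 6643

d|4:{4,2,1}  Σf=256+16+1=273
q^5  k|5↦f(k): 5:625 1:1  a_5=626
d|6:{1,2,3,6}  Σf=1+16+81+1296=1394
[q^7] f(7)=2401,f(1)=1 ⇒ 2402
[q^8] f(1)=1,f(2)=16,f(4)=256,f(8)=4096 ⇒ 4369
n=9: 9·1 3·3 1·9  f→[6561+81+1]=6643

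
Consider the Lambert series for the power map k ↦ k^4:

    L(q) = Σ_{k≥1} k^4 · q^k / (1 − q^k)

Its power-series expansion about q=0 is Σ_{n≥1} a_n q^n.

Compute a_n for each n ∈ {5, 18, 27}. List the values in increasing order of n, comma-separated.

626, 112931, 538084

[q^5] f(1)=1,f(5)=625 ⇒ 626
n=18: 1·18 2·9 3·6 6·3 9·2 18·1  f→[1+16+81+1296+6561+104976]=112931
n=27: 27·1 9·3 3·9 1·27  f→[531441+6561+81+1]=538084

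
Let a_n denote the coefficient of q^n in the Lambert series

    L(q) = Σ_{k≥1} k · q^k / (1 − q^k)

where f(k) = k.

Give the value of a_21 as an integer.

a_21 = 32

q^21  k|21↦f(k): 1:1 3:3 7:7 21:21  a_21=32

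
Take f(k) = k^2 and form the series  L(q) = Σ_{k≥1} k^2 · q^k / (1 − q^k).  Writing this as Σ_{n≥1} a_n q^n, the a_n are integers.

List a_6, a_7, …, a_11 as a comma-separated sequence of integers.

[q^6] f(1)=1,f(2)=4,f(3)=9,f(6)=36 ⇒ 50
q^7  k|7↦f(k): 7:49 1:1  a_7=50
n=8: 8·1 4·2 2·4 1·8  f→[64+16+4+1]=85
[q^9] f(1)=1,f(3)=9,f(9)=81 ⇒ 91
q^10  k|10↦f(k): 1:1 2:4 5:25 10:100  a_10=130
d|11:{1,11}  Σf=1+121=122

50, 50, 85, 91, 130, 122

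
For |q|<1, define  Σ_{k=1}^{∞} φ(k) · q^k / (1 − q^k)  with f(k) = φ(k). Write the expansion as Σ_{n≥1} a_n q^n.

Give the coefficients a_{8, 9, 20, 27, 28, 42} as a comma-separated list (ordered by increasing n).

n=8: 8·1 4·2 2·4 1·8  φ→[4+2+1+1]=8
[q^9] φ(9)=6,φ(3)=2,φ(1)=1 ⇒ 9
d|20:{20,10,5,4,2,1}  Σφ=8+4+4+2+1+1=20
d|27:{1,3,9,27}  Σφ=1+2+6+18=27
q^28  k|28↦φ(k): 28:12 14:6 7:6 4:2 2:1 1:1  a_28=28
n=42: 42·1 21·2 14·3 7·6 6·7 3·14 2·21 1·42  φ→[12+12+6+6+2+2+1+1]=42

8, 9, 20, 27, 28, 42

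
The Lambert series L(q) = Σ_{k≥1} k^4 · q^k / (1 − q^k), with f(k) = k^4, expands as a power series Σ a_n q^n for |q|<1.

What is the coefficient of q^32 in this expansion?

[q^32] f(32)=1048576,f(16)=65536,f(8)=4096,f(4)=256,f(2)=16,f(1)=1 ⇒ 1118481

a_32 = 1118481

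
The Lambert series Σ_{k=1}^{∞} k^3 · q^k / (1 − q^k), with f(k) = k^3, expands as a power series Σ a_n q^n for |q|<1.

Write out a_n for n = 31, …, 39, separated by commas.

29792, 37449, 37296, 44226, 43344, 55261, 50654, 61740, 61544

d|31:{1,31}  Σf=1+29791=29792
q^32  k|32↦f(k): 1:1 2:8 4:64 8:512 16:4096 32:32768  a_32=37449
[q^33] f(33)=35937,f(11)=1331,f(3)=27,f(1)=1 ⇒ 37296
n=34: 1·34 2·17 17·2 34·1  f→[1+8+4913+39304]=44226
d|35:{1,5,7,35}  Σf=1+125+343+42875=43344
[q^36] f(36)=46656,f(18)=5832,f(12)=1728,f(9)=729,f(6)=216,f(4)=64,f(3)=27,f(2)=8,f(1)=1 ⇒ 55261
n=37: 1·37 37·1  f→[1+50653]=50654
[q^38] f(38)=54872,f(19)=6859,f(2)=8,f(1)=1 ⇒ 61740
q^39  k|39↦f(k): 39:59319 13:2197 3:27 1:1  a_39=61544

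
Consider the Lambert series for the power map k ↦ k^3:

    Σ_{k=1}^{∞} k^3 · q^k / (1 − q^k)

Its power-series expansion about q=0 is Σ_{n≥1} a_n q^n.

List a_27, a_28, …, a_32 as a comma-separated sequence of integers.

n=27: 27·1 9·3 3·9 1·27  f→[19683+729+27+1]=20440
q^28  k|28↦f(k): 1:1 2:8 4:64 7:343 14:2744 28:21952  a_28=25112
[q^29] f(29)=24389,f(1)=1 ⇒ 24390
q^30  k|30↦f(k): 1:1 2:8 3:27 5:125 6:216 10:1000 15:3375 30:27000  a_30=31752
d|31:{1,31}  Σf=1+29791=29792
d|32:{1,2,4,8,16,32}  Σf=1+8+64+512+4096+32768=37449

20440, 25112, 24390, 31752, 29792, 37449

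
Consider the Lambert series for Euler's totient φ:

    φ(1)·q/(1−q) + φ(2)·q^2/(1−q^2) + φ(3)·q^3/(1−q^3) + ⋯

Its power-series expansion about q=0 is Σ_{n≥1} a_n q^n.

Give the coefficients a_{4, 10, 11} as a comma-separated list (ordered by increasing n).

q^4  k|4↦φ(k): 1:1 2:1 4:2  a_4=4
n=10: 10·1 5·2 2·5 1·10  φ→[4+4+1+1]=10
d|11:{11,1}  Σφ=10+1=11

4, 10, 11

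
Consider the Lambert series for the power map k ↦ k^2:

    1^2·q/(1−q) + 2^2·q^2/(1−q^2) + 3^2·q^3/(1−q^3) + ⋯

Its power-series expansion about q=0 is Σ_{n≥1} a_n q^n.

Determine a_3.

a_3 = 10

n=3: 1·3 3·1  f→[1+9]=10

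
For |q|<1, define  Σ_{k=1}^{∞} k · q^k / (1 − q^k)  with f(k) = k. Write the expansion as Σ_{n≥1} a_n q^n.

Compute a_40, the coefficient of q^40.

d|40:{40,20,10,8,5,4,2,1}  Σf=40+20+10+8+5+4+2+1=90

a_40 = 90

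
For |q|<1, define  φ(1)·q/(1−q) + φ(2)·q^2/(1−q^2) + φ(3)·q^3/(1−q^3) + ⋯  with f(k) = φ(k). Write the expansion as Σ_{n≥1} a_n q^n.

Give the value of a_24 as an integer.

q^24  k|24↦φ(k): 1:1 2:1 3:2 4:2 6:2 8:4 12:4 24:8  a_24=24

a_24 = 24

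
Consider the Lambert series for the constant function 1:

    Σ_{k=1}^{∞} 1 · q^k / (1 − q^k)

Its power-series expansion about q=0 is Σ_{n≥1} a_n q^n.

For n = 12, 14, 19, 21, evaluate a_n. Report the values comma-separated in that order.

6, 4, 2, 4

q^12  k|12↦f(k): 1:1 2:1 3:1 4:1 6:1 12:1  a_12=6
[q^14] f(1)=1,f(2)=1,f(7)=1,f(14)=1 ⇒ 4
[q^19] f(19)=1,f(1)=1 ⇒ 2
n=21: 21·1 7·3 3·7 1·21  f→[1+1+1+1]=4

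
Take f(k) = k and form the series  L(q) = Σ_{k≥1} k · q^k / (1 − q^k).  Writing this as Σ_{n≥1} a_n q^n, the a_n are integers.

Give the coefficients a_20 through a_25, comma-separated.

q^20  k|20↦f(k): 1:1 2:2 4:4 5:5 10:10 20:20  a_20=42
[q^21] f(1)=1,f(3)=3,f(7)=7,f(21)=21 ⇒ 32
n=22: 22·1 11·2 2·11 1·22  f→[22+11+2+1]=36
n=23: 1·23 23·1  f→[1+23]=24
d|24:{1,2,3,4,6,8,12,24}  Σf=1+2+3+4+6+8+12+24=60
d|25:{1,5,25}  Σf=1+5+25=31

42, 32, 36, 24, 60, 31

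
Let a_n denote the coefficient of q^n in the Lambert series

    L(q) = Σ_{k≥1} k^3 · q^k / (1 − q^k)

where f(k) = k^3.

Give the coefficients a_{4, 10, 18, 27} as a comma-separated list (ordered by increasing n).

q^4  k|4↦f(k): 4:64 2:8 1:1  a_4=73
d|10:{1,2,5,10}  Σf=1+8+125+1000=1134
q^18  k|18↦f(k): 18:5832 9:729 6:216 3:27 2:8 1:1  a_18=6813
q^27  k|27↦f(k): 1:1 3:27 9:729 27:19683  a_27=20440

73, 1134, 6813, 20440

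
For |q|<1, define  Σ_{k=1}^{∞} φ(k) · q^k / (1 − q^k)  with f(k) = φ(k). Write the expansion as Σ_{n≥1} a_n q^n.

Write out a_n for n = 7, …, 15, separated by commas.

[q^7] φ(1)=1,φ(7)=6 ⇒ 7
n=8: 1·8 2·4 4·2 8·1  φ→[1+1+2+4]=8
[q^9] φ(9)=6,φ(3)=2,φ(1)=1 ⇒ 9
n=10: 1·10 2·5 5·2 10·1  φ→[1+1+4+4]=10
d|11:{11,1}  Σφ=10+1=11
n=12: 12·1 6·2 4·3 3·4 2·6 1·12  φ→[4+2+2+2+1+1]=12
[q^13] φ(13)=12,φ(1)=1 ⇒ 13
n=14: 14·1 7·2 2·7 1·14  φ→[6+6+1+1]=14
[q^15] φ(15)=8,φ(5)=4,φ(3)=2,φ(1)=1 ⇒ 15

7, 8, 9, 10, 11, 12, 13, 14, 15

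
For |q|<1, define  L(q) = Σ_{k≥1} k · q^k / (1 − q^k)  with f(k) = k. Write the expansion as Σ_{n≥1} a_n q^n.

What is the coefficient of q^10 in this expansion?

n=10: 1·10 2·5 5·2 10·1  f→[1+2+5+10]=18

a_10 = 18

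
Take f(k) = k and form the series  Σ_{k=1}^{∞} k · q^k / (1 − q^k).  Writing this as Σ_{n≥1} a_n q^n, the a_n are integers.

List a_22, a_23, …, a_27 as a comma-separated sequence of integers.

[q^22] f(1)=1,f(2)=2,f(11)=11,f(22)=22 ⇒ 36
[q^23] f(23)=23,f(1)=1 ⇒ 24
q^24  k|24↦f(k): 1:1 2:2 3:3 4:4 6:6 8:8 12:12 24:24  a_24=60
[q^25] f(25)=25,f(5)=5,f(1)=1 ⇒ 31
d|26:{1,2,13,26}  Σf=1+2+13+26=42
q^27  k|27↦f(k): 1:1 3:3 9:9 27:27  a_27=40

36, 24, 60, 31, 42, 40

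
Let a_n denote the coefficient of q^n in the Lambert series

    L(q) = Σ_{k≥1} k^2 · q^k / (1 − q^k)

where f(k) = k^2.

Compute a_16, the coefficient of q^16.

a_16 = 341

q^16  k|16↦f(k): 16:256 8:64 4:16 2:4 1:1  a_16=341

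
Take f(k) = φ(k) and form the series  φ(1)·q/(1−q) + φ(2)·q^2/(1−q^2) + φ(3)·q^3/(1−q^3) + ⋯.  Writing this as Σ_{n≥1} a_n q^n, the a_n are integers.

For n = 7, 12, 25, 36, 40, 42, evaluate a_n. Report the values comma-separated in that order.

d|7:{1,7}  Σφ=1+6=7
d|12:{12,6,4,3,2,1}  Σφ=4+2+2+2+1+1=12
q^25  k|25↦φ(k): 1:1 5:4 25:20  a_25=25
q^36  k|36↦φ(k): 1:1 2:1 3:2 4:2 6:2 9:6 12:4 18:6 36:12  a_36=36
n=40: 1·40 2·20 4·10 5·8 8·5 10·4 20·2 40·1  φ→[1+1+2+4+4+4+8+16]=40
[q^42] φ(1)=1,φ(2)=1,φ(3)=2,φ(6)=2,φ(7)=6,φ(14)=6,φ(21)=12,φ(42)=12 ⇒ 42

7, 12, 25, 36, 40, 42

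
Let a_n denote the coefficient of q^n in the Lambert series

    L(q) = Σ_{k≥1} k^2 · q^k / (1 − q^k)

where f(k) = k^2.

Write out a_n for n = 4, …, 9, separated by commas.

[q^4] f(4)=16,f(2)=4,f(1)=1 ⇒ 21
[q^5] f(5)=25,f(1)=1 ⇒ 26
[q^6] f(6)=36,f(3)=9,f(2)=4,f(1)=1 ⇒ 50
d|7:{1,7}  Σf=1+49=50
q^8  k|8↦f(k): 1:1 2:4 4:16 8:64  a_8=85
q^9  k|9↦f(k): 9:81 3:9 1:1  a_9=91

21, 26, 50, 50, 85, 91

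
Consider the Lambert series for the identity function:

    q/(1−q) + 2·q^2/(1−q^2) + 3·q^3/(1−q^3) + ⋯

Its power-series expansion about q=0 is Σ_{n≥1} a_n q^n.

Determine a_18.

[q^18] f(18)=18,f(9)=9,f(6)=6,f(3)=3,f(2)=2,f(1)=1 ⇒ 39

a_18 = 39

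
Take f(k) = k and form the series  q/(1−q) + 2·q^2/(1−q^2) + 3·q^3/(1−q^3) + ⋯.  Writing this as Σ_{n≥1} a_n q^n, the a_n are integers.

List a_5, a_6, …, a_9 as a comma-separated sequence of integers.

q^5  k|5↦f(k): 5:5 1:1  a_5=6
[q^6] f(6)=6,f(3)=3,f(2)=2,f(1)=1 ⇒ 12
q^7  k|7↦f(k): 1:1 7:7  a_7=8
n=8: 8·1 4·2 2·4 1·8  f→[8+4+2+1]=15
n=9: 9·1 3·3 1·9  f→[9+3+1]=13

6, 12, 8, 15, 13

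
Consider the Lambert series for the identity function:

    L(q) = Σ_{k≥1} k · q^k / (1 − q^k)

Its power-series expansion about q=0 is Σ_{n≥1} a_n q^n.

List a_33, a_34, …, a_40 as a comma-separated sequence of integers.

q^33  k|33↦f(k): 33:33 11:11 3:3 1:1  a_33=48
[q^34] f(34)=34,f(17)=17,f(2)=2,f(1)=1 ⇒ 54
d|35:{35,7,5,1}  Σf=35+7+5+1=48
n=36: 1·36 2·18 3·12 4·9 6·6 9·4 12·3 18·2 36·1  f→[1+2+3+4+6+9+12+18+36]=91
d|37:{1,37}  Σf=1+37=38
q^38  k|38↦f(k): 38:38 19:19 2:2 1:1  a_38=60
n=39: 1·39 3·13 13·3 39·1  f→[1+3+13+39]=56
[q^40] f(40)=40,f(20)=20,f(10)=10,f(8)=8,f(5)=5,f(4)=4,f(2)=2,f(1)=1 ⇒ 90

48, 54, 48, 91, 38, 60, 56, 90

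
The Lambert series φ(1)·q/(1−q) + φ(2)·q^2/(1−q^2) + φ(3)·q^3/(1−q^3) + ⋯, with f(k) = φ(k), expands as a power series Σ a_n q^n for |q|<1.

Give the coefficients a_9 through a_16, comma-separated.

d|9:{1,3,9}  Σφ=1+2+6=9
n=10: 10·1 5·2 2·5 1·10  φ→[4+4+1+1]=10
[q^11] φ(1)=1,φ(11)=10 ⇒ 11
q^12  k|12↦φ(k): 12:4 6:2 4:2 3:2 2:1 1:1  a_12=12
n=13: 13·1 1·13  φ→[12+1]=13
n=14: 1·14 2·7 7·2 14·1  φ→[1+1+6+6]=14
n=15: 15·1 5·3 3·5 1·15  φ→[8+4+2+1]=15
[q^16] φ(16)=8,φ(8)=4,φ(4)=2,φ(2)=1,φ(1)=1 ⇒ 16

9, 10, 11, 12, 13, 14, 15, 16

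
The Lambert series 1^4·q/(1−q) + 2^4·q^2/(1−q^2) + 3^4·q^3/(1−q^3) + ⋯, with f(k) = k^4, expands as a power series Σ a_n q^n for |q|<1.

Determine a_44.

n=44: 44·1 22·2 11·4 4·11 2·22 1·44  f→[3748096+234256+14641+256+16+1]=3997266

a_44 = 3997266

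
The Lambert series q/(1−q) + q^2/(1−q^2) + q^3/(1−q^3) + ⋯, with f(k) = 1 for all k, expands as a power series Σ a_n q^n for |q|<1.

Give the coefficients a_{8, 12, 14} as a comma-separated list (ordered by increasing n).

q^8  k|8↦f(k): 1:1 2:1 4:1 8:1  a_8=4
[q^12] f(1)=1,f(2)=1,f(3)=1,f(4)=1,f(6)=1,f(12)=1 ⇒ 6
n=14: 1·14 2·7 7·2 14·1  f→[1+1+1+1]=4

4, 6, 4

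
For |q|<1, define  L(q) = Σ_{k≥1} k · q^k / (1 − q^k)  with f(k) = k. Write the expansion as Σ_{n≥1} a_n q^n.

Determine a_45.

a_45 = 78

d|45:{1,3,5,9,15,45}  Σf=1+3+5+9+15+45=78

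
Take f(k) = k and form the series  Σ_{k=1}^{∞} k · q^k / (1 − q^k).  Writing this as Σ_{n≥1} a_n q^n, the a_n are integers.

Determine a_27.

a_27 = 40

d|27:{1,3,9,27}  Σf=1+3+9+27=40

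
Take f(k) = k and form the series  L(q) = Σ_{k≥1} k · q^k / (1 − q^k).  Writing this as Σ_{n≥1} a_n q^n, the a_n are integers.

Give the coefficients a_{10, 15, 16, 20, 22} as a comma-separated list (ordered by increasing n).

q^10  k|10↦f(k): 1:1 2:2 5:5 10:10  a_10=18
d|15:{15,5,3,1}  Σf=15+5+3+1=24
q^16  k|16↦f(k): 1:1 2:2 4:4 8:8 16:16  a_16=31
q^20  k|20↦f(k): 1:1 2:2 4:4 5:5 10:10 20:20  a_20=42
[q^22] f(1)=1,f(2)=2,f(11)=11,f(22)=22 ⇒ 36

18, 24, 31, 42, 36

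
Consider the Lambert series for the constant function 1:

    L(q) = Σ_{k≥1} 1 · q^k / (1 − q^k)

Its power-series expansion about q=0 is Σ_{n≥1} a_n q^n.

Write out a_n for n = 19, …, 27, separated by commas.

2, 6, 4, 4, 2, 8, 3, 4, 4

d|19:{19,1}  Σf=1+1=2
n=20: 1·20 2·10 4·5 5·4 10·2 20·1  f→[1+1+1+1+1+1]=6
d|21:{21,7,3,1}  Σf=1+1+1+1=4
[q^22] f(22)=1,f(11)=1,f(2)=1,f(1)=1 ⇒ 4
d|23:{1,23}  Σf=1+1=2
[q^24] f(1)=1,f(2)=1,f(3)=1,f(4)=1,f(6)=1,f(8)=1,f(12)=1,f(24)=1 ⇒ 8
[q^25] f(25)=1,f(5)=1,f(1)=1 ⇒ 3
d|26:{26,13,2,1}  Σf=1+1+1+1=4
q^27  k|27↦f(k): 27:1 9:1 3:1 1:1  a_27=4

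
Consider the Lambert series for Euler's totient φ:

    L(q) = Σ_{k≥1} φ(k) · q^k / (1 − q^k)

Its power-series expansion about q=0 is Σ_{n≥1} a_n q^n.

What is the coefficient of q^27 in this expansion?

d|27:{1,3,9,27}  Σφ=1+2+6+18=27

a_27 = 27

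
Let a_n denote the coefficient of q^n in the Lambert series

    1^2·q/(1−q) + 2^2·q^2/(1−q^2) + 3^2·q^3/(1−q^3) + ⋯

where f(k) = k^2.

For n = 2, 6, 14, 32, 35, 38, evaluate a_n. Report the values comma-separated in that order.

5, 50, 250, 1365, 1300, 1810

q^2  k|2↦f(k): 1:1 2:4  a_2=5
[q^6] f(6)=36,f(3)=9,f(2)=4,f(1)=1 ⇒ 50
n=14: 1·14 2·7 7·2 14·1  f→[1+4+49+196]=250
n=32: 32·1 16·2 8·4 4·8 2·16 1·32  f→[1024+256+64+16+4+1]=1365
n=35: 1·35 5·7 7·5 35·1  f→[1+25+49+1225]=1300
d|38:{38,19,2,1}  Σf=1444+361+4+1=1810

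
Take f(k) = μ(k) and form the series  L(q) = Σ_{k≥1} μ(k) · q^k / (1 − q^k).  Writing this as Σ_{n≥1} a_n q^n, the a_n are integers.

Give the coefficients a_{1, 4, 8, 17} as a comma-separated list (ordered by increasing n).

d|1:{1}  Σμ=1=1
[q^4] μ(1)=1,μ(2)=-1,μ(4)=0 ⇒ 0
[q^8] μ(8)=0,μ(4)=0,μ(2)=-1,μ(1)=1 ⇒ 0
q^17  k|17↦μ(k): 1:1 17:-1  a_17=0

1, 0, 0, 0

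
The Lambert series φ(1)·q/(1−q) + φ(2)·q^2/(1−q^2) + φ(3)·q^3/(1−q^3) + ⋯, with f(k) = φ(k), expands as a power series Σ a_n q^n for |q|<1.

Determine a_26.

n=26: 1·26 2·13 13·2 26·1  φ→[1+1+12+12]=26

a_26 = 26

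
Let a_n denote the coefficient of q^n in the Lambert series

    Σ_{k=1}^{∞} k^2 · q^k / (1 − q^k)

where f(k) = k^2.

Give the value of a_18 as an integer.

[q^18] f(18)=324,f(9)=81,f(6)=36,f(3)=9,f(2)=4,f(1)=1 ⇒ 455

a_18 = 455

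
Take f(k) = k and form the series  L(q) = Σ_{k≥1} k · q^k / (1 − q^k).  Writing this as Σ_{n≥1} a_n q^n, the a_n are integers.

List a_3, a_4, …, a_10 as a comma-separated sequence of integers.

d|3:{1,3}  Σf=1+3=4
d|4:{4,2,1}  Σf=4+2+1=7
d|5:{1,5}  Σf=1+5=6
d|6:{6,3,2,1}  Σf=6+3+2+1=12
q^7  k|7↦f(k): 1:1 7:7  a_7=8
n=8: 1·8 2·4 4·2 8·1  f→[1+2+4+8]=15
[q^9] f(9)=9,f(3)=3,f(1)=1 ⇒ 13
n=10: 1·10 2·5 5·2 10·1  f→[1+2+5+10]=18

4, 7, 6, 12, 8, 15, 13, 18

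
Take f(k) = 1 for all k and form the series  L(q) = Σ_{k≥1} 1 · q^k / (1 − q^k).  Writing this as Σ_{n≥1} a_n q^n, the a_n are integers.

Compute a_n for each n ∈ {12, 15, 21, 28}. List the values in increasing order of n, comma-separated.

q^12  k|12↦f(k): 1:1 2:1 3:1 4:1 6:1 12:1  a_12=6
d|15:{1,3,5,15}  Σf=1+1+1+1=4
[q^21] f(21)=1,f(7)=1,f(3)=1,f(1)=1 ⇒ 4
d|28:{28,14,7,4,2,1}  Σf=1+1+1+1+1+1=6

6, 4, 4, 6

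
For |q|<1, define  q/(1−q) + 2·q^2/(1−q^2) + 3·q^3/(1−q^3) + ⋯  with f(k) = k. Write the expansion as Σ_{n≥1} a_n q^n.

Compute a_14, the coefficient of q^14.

n=14: 1·14 2·7 7·2 14·1  f→[1+2+7+14]=24

a_14 = 24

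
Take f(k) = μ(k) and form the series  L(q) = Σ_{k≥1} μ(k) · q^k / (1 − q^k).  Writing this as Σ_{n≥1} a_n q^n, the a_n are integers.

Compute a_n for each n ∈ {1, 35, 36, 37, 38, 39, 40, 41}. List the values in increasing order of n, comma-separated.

1, 0, 0, 0, 0, 0, 0, 0

d|1:{1}  Σμ=1=1
n=35: 1·35 5·7 7·5 35·1  μ→[1+(-1)+(-1)+1]=0
q^36  k|36↦μ(k): 1:1 2:-1 3:-1 4:0 6:1 9:0 12:0 18:0 36:0  a_36=0
n=37: 1·37 37·1  μ→[1+(-1)]=0
d|38:{38,19,2,1}  Σμ=1+(-1)+(-1)+1=0
[q^39] μ(39)=1,μ(13)=-1,μ(3)=-1,μ(1)=1 ⇒ 0
[q^40] μ(1)=1,μ(2)=-1,μ(4)=0,μ(5)=-1,μ(8)=0,μ(10)=1,μ(20)=0,μ(40)=0 ⇒ 0
[q^41] μ(41)=-1,μ(1)=1 ⇒ 0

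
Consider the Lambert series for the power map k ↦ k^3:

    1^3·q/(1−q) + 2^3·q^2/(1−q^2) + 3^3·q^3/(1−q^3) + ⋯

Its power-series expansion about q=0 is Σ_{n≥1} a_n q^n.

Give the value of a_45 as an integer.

n=45: 1·45 3·15 5·9 9·5 15·3 45·1  f→[1+27+125+729+3375+91125]=95382

a_45 = 95382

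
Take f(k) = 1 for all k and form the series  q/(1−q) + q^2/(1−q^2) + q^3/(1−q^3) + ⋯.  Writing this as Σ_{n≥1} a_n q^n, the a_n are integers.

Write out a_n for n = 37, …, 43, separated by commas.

2, 4, 4, 8, 2, 8, 2

q^37  k|37↦f(k): 1:1 37:1  a_37=2
n=38: 1·38 2·19 19·2 38·1  f→[1+1+1+1]=4
[q^39] f(1)=1,f(3)=1,f(13)=1,f(39)=1 ⇒ 4
d|40:{1,2,4,5,8,10,20,40}  Σf=1+1+1+1+1+1+1+1=8
[q^41] f(41)=1,f(1)=1 ⇒ 2
d|42:{1,2,3,6,7,14,21,42}  Σf=1+1+1+1+1+1+1+1=8
q^43  k|43↦f(k): 43:1 1:1  a_43=2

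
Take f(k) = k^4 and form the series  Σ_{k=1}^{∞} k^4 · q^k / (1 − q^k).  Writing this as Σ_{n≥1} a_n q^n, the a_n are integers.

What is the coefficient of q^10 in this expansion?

a_10 = 10642

[q^10] f(1)=1,f(2)=16,f(5)=625,f(10)=10000 ⇒ 10642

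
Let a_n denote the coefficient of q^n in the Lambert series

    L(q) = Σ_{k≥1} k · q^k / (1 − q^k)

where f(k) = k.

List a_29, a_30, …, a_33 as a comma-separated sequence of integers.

[q^29] f(1)=1,f(29)=29 ⇒ 30
n=30: 30·1 15·2 10·3 6·5 5·6 3·10 2·15 1·30  f→[30+15+10+6+5+3+2+1]=72
[q^31] f(31)=31,f(1)=1 ⇒ 32
[q^32] f(32)=32,f(16)=16,f(8)=8,f(4)=4,f(2)=2,f(1)=1 ⇒ 63
d|33:{33,11,3,1}  Σf=33+11+3+1=48

30, 72, 32, 63, 48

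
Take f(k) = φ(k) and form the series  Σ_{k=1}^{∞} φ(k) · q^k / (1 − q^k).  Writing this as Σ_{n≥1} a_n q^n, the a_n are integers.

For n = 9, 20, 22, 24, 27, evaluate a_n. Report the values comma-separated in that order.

n=9: 1·9 3·3 9·1  φ→[1+2+6]=9
[q^20] φ(1)=1,φ(2)=1,φ(4)=2,φ(5)=4,φ(10)=4,φ(20)=8 ⇒ 20
[q^22] φ(22)=10,φ(11)=10,φ(2)=1,φ(1)=1 ⇒ 22
n=24: 1·24 2·12 3·8 4·6 6·4 8·3 12·2 24·1  φ→[1+1+2+2+2+4+4+8]=24
d|27:{1,3,9,27}  Σφ=1+2+6+18=27

9, 20, 22, 24, 27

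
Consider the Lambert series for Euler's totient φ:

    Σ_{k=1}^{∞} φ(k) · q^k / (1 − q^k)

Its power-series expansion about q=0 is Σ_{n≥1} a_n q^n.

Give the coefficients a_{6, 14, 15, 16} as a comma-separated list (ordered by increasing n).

d|6:{6,3,2,1}  Σφ=2+2+1+1=6
[q^14] φ(14)=6,φ(7)=6,φ(2)=1,φ(1)=1 ⇒ 14
n=15: 1·15 3·5 5·3 15·1  φ→[1+2+4+8]=15
d|16:{16,8,4,2,1}  Σφ=8+4+2+1+1=16

6, 14, 15, 16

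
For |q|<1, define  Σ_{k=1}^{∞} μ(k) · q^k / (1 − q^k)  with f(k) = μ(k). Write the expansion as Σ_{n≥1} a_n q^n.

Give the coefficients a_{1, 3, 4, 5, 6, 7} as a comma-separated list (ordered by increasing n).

1, 0, 0, 0, 0, 0

[q^1] μ(1)=1 ⇒ 1
[q^3] μ(3)=-1,μ(1)=1 ⇒ 0
d|4:{1,2,4}  Σμ=1+(-1)+0=0
d|5:{1,5}  Σμ=1+(-1)=0
d|6:{1,2,3,6}  Σμ=1+(-1)+(-1)+1=0
q^7  k|7↦μ(k): 1:1 7:-1  a_7=0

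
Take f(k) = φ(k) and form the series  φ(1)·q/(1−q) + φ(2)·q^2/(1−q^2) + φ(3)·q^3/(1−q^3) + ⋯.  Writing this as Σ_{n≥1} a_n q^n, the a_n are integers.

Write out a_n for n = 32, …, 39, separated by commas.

d|32:{32,16,8,4,2,1}  Σφ=16+8+4+2+1+1=32
q^33  k|33↦φ(k): 1:1 3:2 11:10 33:20  a_33=33
n=34: 1·34 2·17 17·2 34·1  φ→[1+1+16+16]=34
d|35:{1,5,7,35}  Σφ=1+4+6+24=35
q^36  k|36↦φ(k): 1:1 2:1 3:2 4:2 6:2 9:6 12:4 18:6 36:12  a_36=36
[q^37] φ(37)=36,φ(1)=1 ⇒ 37
d|38:{1,2,19,38}  Σφ=1+1+18+18=38
d|39:{1,3,13,39}  Σφ=1+2+12+24=39

32, 33, 34, 35, 36, 37, 38, 39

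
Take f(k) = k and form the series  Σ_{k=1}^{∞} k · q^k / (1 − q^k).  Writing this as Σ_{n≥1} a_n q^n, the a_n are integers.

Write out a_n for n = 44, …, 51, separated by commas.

84, 78, 72, 48, 124, 57, 93, 72

n=44: 1·44 2·22 4·11 11·4 22·2 44·1  f→[1+2+4+11+22+44]=84
[q^45] f(45)=45,f(15)=15,f(9)=9,f(5)=5,f(3)=3,f(1)=1 ⇒ 78
d|46:{1,2,23,46}  Σf=1+2+23+46=72
n=47: 1·47 47·1  f→[1+47]=48
q^48  k|48↦f(k): 1:1 2:2 3:3 4:4 6:6 8:8 12:12 16:16 24:24 48:48  a_48=124
q^49  k|49↦f(k): 1:1 7:7 49:49  a_49=57
n=50: 50·1 25·2 10·5 5·10 2·25 1·50  f→[50+25+10+5+2+1]=93
q^51  k|51↦f(k): 51:51 17:17 3:3 1:1  a_51=72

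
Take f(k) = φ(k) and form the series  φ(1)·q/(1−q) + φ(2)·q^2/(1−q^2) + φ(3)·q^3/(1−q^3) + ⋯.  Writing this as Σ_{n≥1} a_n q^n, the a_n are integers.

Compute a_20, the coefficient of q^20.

n=20: 20·1 10·2 5·4 4·5 2·10 1·20  φ→[8+4+4+2+1+1]=20

a_20 = 20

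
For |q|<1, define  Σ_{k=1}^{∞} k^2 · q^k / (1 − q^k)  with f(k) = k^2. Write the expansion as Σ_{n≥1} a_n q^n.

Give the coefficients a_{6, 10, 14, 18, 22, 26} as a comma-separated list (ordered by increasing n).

50, 130, 250, 455, 610, 850

n=6: 1·6 2·3 3·2 6·1  f→[1+4+9+36]=50
q^10  k|10↦f(k): 10:100 5:25 2:4 1:1  a_10=130
d|14:{14,7,2,1}  Σf=196+49+4+1=250
[q^18] f(18)=324,f(9)=81,f(6)=36,f(3)=9,f(2)=4,f(1)=1 ⇒ 455
q^22  k|22↦f(k): 1:1 2:4 11:121 22:484  a_22=610
[q^26] f(26)=676,f(13)=169,f(2)=4,f(1)=1 ⇒ 850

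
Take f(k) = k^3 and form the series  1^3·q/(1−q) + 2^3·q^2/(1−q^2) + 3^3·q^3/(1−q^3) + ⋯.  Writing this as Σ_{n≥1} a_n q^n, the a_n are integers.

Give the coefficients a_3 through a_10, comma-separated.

28, 73, 126, 252, 344, 585, 757, 1134

[q^3] f(3)=27,f(1)=1 ⇒ 28
q^4  k|4↦f(k): 4:64 2:8 1:1  a_4=73
n=5: 5·1 1·5  f→[125+1]=126
q^6  k|6↦f(k): 6:216 3:27 2:8 1:1  a_6=252
n=7: 1·7 7·1  f→[1+343]=344
q^8  k|8↦f(k): 8:512 4:64 2:8 1:1  a_8=585
[q^9] f(9)=729,f(3)=27,f(1)=1 ⇒ 757
q^10  k|10↦f(k): 10:1000 5:125 2:8 1:1  a_10=1134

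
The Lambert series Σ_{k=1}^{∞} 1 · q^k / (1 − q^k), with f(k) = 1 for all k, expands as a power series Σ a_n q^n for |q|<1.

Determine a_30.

a_30 = 8

n=30: 1·30 2·15 3·10 5·6 6·5 10·3 15·2 30·1  f→[1+1+1+1+1+1+1+1]=8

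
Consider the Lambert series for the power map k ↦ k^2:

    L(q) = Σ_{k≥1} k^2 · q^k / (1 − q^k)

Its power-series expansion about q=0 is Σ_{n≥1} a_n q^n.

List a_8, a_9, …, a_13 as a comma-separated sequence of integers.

n=8: 8·1 4·2 2·4 1·8  f→[64+16+4+1]=85
d|9:{9,3,1}  Σf=81+9+1=91
q^10  k|10↦f(k): 10:100 5:25 2:4 1:1  a_10=130
d|11:{1,11}  Σf=1+121=122
n=12: 12·1 6·2 4·3 3·4 2·6 1·12  f→[144+36+16+9+4+1]=210
n=13: 13·1 1·13  f→[169+1]=170

85, 91, 130, 122, 210, 170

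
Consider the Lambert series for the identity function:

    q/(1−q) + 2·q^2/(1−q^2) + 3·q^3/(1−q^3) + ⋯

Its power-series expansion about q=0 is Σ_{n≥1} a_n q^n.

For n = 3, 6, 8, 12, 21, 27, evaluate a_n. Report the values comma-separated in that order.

4, 12, 15, 28, 32, 40

d|3:{1,3}  Σf=1+3=4
n=6: 6·1 3·2 2·3 1·6  f→[6+3+2+1]=12
d|8:{8,4,2,1}  Σf=8+4+2+1=15
d|12:{1,2,3,4,6,12}  Σf=1+2+3+4+6+12=28
[q^21] f(1)=1,f(3)=3,f(7)=7,f(21)=21 ⇒ 32
q^27  k|27↦f(k): 27:27 9:9 3:3 1:1  a_27=40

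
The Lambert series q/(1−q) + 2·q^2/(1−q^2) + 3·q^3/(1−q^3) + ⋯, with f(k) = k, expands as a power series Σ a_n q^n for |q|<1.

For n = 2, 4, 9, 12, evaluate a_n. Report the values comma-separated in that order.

d|2:{2,1}  Σf=2+1=3
n=4: 4·1 2·2 1·4  f→[4+2+1]=7
[q^9] f(9)=9,f(3)=3,f(1)=1 ⇒ 13
n=12: 12·1 6·2 4·3 3·4 2·6 1·12  f→[12+6+4+3+2+1]=28

3, 7, 13, 28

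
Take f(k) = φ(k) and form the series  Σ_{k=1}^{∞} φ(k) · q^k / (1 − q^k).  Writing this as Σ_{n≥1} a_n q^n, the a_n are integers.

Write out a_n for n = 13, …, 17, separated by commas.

d|13:{13,1}  Σφ=12+1=13
n=14: 1·14 2·7 7·2 14·1  φ→[1+1+6+6]=14
n=15: 1·15 3·5 5·3 15·1  φ→[1+2+4+8]=15
d|16:{1,2,4,8,16}  Σφ=1+1+2+4+8=16
[q^17] φ(1)=1,φ(17)=16 ⇒ 17

13, 14, 15, 16, 17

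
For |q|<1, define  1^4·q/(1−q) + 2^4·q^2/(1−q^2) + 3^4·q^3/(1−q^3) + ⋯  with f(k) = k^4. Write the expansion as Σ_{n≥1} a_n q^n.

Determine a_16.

q^16  k|16↦f(k): 1:1 2:16 4:256 8:4096 16:65536  a_16=69905

a_16 = 69905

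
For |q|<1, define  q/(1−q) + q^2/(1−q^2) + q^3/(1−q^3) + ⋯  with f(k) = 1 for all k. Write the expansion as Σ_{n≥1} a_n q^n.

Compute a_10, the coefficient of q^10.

a_10 = 4

[q^10] f(1)=1,f(2)=1,f(5)=1,f(10)=1 ⇒ 4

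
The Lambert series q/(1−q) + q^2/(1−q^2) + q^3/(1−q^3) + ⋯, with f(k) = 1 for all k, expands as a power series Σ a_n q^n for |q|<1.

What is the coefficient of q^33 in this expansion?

a_33 = 4

d|33:{33,11,3,1}  Σf=1+1+1+1=4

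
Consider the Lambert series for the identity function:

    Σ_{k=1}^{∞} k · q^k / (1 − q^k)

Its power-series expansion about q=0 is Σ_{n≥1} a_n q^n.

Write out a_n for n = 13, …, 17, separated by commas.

[q^13] f(13)=13,f(1)=1 ⇒ 14
n=14: 1·14 2·7 7·2 14·1  f→[1+2+7+14]=24
n=15: 1·15 3·5 5·3 15·1  f→[1+3+5+15]=24
[q^16] f(1)=1,f(2)=2,f(4)=4,f(8)=8,f(16)=16 ⇒ 31
d|17:{1,17}  Σf=1+17=18

14, 24, 24, 31, 18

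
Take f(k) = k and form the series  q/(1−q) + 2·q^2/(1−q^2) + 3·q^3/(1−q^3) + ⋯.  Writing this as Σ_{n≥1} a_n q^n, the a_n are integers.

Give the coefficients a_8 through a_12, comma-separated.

15, 13, 18, 12, 28

[q^8] f(8)=8,f(4)=4,f(2)=2,f(1)=1 ⇒ 15
q^9  k|9↦f(k): 9:9 3:3 1:1  a_9=13
[q^10] f(10)=10,f(5)=5,f(2)=2,f(1)=1 ⇒ 18
[q^11] f(1)=1,f(11)=11 ⇒ 12
q^12  k|12↦f(k): 1:1 2:2 3:3 4:4 6:6 12:12  a_12=28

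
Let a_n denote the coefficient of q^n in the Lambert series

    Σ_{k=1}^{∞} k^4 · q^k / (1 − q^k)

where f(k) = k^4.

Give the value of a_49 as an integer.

a_49 = 5767203

q^49  k|49↦f(k): 1:1 7:2401 49:5764801  a_49=5767203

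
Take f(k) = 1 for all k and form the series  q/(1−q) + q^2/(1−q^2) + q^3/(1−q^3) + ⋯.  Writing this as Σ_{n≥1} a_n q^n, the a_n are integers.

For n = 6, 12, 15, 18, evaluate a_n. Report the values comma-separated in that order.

4, 6, 4, 6

[q^6] f(6)=1,f(3)=1,f(2)=1,f(1)=1 ⇒ 4
n=12: 1·12 2·6 3·4 4·3 6·2 12·1  f→[1+1+1+1+1+1]=6
d|15:{1,3,5,15}  Σf=1+1+1+1=4
d|18:{18,9,6,3,2,1}  Σf=1+1+1+1+1+1=6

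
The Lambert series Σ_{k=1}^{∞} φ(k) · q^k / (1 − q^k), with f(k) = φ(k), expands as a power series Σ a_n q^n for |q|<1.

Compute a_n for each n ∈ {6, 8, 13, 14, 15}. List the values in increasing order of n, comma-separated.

n=6: 6·1 3·2 2·3 1·6  φ→[2+2+1+1]=6
q^8  k|8↦φ(k): 8:4 4:2 2:1 1:1  a_8=8
n=13: 1·13 13·1  φ→[1+12]=13
n=14: 14·1 7·2 2·7 1·14  φ→[6+6+1+1]=14
q^15  k|15↦φ(k): 1:1 3:2 5:4 15:8  a_15=15

6, 8, 13, 14, 15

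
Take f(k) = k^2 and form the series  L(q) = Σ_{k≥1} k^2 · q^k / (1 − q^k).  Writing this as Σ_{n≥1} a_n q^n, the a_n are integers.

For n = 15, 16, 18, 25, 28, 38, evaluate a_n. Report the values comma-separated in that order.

260, 341, 455, 651, 1050, 1810

d|15:{15,5,3,1}  Σf=225+25+9+1=260
d|16:{1,2,4,8,16}  Σf=1+4+16+64+256=341
q^18  k|18↦f(k): 1:1 2:4 3:9 6:36 9:81 18:324  a_18=455
n=25: 25·1 5·5 1·25  f→[625+25+1]=651
[q^28] f(1)=1,f(2)=4,f(4)=16,f(7)=49,f(14)=196,f(28)=784 ⇒ 1050
q^38  k|38↦f(k): 1:1 2:4 19:361 38:1444  a_38=1810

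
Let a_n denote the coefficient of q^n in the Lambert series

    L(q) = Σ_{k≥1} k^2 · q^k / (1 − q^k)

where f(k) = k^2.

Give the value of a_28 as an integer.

d|28:{28,14,7,4,2,1}  Σf=784+196+49+16+4+1=1050

a_28 = 1050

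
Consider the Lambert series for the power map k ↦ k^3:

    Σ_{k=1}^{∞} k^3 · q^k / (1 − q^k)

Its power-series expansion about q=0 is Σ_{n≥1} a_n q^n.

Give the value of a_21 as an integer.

a_21 = 9632

[q^21] f(21)=9261,f(7)=343,f(3)=27,f(1)=1 ⇒ 9632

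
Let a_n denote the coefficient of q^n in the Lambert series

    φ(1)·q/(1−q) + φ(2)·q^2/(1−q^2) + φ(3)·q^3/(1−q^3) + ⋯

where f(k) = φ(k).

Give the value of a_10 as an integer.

q^10  k|10↦φ(k): 1:1 2:1 5:4 10:4  a_10=10

a_10 = 10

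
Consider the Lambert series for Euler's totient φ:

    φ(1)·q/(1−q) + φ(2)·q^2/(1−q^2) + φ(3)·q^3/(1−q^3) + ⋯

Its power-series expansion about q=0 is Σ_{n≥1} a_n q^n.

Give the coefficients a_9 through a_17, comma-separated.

d|9:{9,3,1}  Σφ=6+2+1=9
d|10:{10,5,2,1}  Σφ=4+4+1+1=10
d|11:{1,11}  Σφ=1+10=11
n=12: 1·12 2·6 3·4 4·3 6·2 12·1  φ→[1+1+2+2+2+4]=12
[q^13] φ(13)=12,φ(1)=1 ⇒ 13
n=14: 1·14 2·7 7·2 14·1  φ→[1+1+6+6]=14
q^15  k|15↦φ(k): 1:1 3:2 5:4 15:8  a_15=15
[q^16] φ(1)=1,φ(2)=1,φ(4)=2,φ(8)=4,φ(16)=8 ⇒ 16
n=17: 17·1 1·17  φ→[16+1]=17

9, 10, 11, 12, 13, 14, 15, 16, 17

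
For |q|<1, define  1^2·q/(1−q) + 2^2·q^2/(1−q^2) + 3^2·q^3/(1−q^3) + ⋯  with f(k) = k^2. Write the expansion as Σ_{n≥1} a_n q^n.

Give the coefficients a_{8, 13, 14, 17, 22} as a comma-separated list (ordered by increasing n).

[q^8] f(1)=1,f(2)=4,f(4)=16,f(8)=64 ⇒ 85
q^13  k|13↦f(k): 1:1 13:169  a_13=170
d|14:{1,2,7,14}  Σf=1+4+49+196=250
d|17:{17,1}  Σf=289+1=290
[q^22] f(1)=1,f(2)=4,f(11)=121,f(22)=484 ⇒ 610

85, 170, 250, 290, 610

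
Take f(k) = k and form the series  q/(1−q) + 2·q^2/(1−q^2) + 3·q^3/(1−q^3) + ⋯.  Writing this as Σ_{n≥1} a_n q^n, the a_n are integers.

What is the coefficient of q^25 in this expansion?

d|25:{1,5,25}  Σf=1+5+25=31

a_25 = 31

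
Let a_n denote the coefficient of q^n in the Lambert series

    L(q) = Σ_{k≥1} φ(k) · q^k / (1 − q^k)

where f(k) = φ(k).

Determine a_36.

q^36  k|36↦φ(k): 36:12 18:6 12:4 9:6 6:2 4:2 3:2 2:1 1:1  a_36=36

a_36 = 36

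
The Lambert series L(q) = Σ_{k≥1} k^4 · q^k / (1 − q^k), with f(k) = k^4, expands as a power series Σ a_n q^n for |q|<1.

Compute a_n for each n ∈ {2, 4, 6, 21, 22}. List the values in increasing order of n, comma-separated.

17, 273, 1394, 196964, 248914

d|2:{2,1}  Σf=16+1=17
q^4  k|4↦f(k): 1:1 2:16 4:256  a_4=273
q^6  k|6↦f(k): 1:1 2:16 3:81 6:1296  a_6=1394
d|21:{1,3,7,21}  Σf=1+81+2401+194481=196964
q^22  k|22↦f(k): 1:1 2:16 11:14641 22:234256  a_22=248914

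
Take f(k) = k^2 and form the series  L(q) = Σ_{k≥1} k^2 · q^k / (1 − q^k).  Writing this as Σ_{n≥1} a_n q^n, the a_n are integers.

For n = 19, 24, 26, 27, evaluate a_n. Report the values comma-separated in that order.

[q^19] f(19)=361,f(1)=1 ⇒ 362
[q^24] f(1)=1,f(2)=4,f(3)=9,f(4)=16,f(6)=36,f(8)=64,f(12)=144,f(24)=576 ⇒ 850
[q^26] f(1)=1,f(2)=4,f(13)=169,f(26)=676 ⇒ 850
q^27  k|27↦f(k): 27:729 9:81 3:9 1:1  a_27=820

362, 850, 850, 820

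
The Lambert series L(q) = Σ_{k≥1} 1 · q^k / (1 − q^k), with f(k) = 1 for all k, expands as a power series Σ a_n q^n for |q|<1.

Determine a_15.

d|15:{1,3,5,15}  Σf=1+1+1+1=4

a_15 = 4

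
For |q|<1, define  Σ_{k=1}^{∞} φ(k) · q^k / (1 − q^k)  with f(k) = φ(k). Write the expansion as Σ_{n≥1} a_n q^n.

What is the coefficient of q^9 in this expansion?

n=9: 1·9 3·3 9·1  φ→[1+2+6]=9

a_9 = 9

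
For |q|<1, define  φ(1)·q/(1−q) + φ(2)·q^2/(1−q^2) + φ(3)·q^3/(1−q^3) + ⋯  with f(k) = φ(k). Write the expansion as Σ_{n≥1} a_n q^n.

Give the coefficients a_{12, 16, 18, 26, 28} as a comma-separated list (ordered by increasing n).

n=12: 1·12 2·6 3·4 4·3 6·2 12·1  φ→[1+1+2+2+2+4]=12
q^16  k|16↦φ(k): 1:1 2:1 4:2 8:4 16:8  a_16=16
d|18:{1,2,3,6,9,18}  Σφ=1+1+2+2+6+6=18
[q^26] φ(1)=1,φ(2)=1,φ(13)=12,φ(26)=12 ⇒ 26
d|28:{28,14,7,4,2,1}  Σφ=12+6+6+2+1+1=28

12, 16, 18, 26, 28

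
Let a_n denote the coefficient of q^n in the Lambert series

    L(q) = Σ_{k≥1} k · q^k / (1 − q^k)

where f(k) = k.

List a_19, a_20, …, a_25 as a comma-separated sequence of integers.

20, 42, 32, 36, 24, 60, 31

[q^19] f(1)=1,f(19)=19 ⇒ 20
d|20:{20,10,5,4,2,1}  Σf=20+10+5+4+2+1=42
[q^21] f(21)=21,f(7)=7,f(3)=3,f(1)=1 ⇒ 32
n=22: 1·22 2·11 11·2 22·1  f→[1+2+11+22]=36
q^23  k|23↦f(k): 1:1 23:23  a_23=24
d|24:{24,12,8,6,4,3,2,1}  Σf=24+12+8+6+4+3+2+1=60
q^25  k|25↦f(k): 25:25 5:5 1:1  a_25=31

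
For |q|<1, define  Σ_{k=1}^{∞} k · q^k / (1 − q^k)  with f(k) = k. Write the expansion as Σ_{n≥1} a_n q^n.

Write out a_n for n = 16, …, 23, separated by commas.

d|16:{1,2,4,8,16}  Σf=1+2+4+8+16=31
[q^17] f(17)=17,f(1)=1 ⇒ 18
n=18: 18·1 9·2 6·3 3·6 2·9 1·18  f→[18+9+6+3+2+1]=39
n=19: 19·1 1·19  f→[19+1]=20
q^20  k|20↦f(k): 1:1 2:2 4:4 5:5 10:10 20:20  a_20=42
d|21:{21,7,3,1}  Σf=21+7+3+1=32
[q^22] f(22)=22,f(11)=11,f(2)=2,f(1)=1 ⇒ 36
[q^23] f(23)=23,f(1)=1 ⇒ 24

31, 18, 39, 20, 42, 32, 36, 24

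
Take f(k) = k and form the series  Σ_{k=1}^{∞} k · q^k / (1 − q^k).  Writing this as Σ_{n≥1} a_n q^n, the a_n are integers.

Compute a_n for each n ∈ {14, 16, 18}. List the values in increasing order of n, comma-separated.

[q^14] f(14)=14,f(7)=7,f(2)=2,f(1)=1 ⇒ 24
[q^16] f(1)=1,f(2)=2,f(4)=4,f(8)=8,f(16)=16 ⇒ 31
n=18: 1·18 2·9 3·6 6·3 9·2 18·1  f→[1+2+3+6+9+18]=39

24, 31, 39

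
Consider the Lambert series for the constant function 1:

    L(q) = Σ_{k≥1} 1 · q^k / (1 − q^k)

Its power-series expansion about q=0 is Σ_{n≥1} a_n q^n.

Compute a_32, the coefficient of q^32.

a_32 = 6

d|32:{32,16,8,4,2,1}  Σf=1+1+1+1+1+1=6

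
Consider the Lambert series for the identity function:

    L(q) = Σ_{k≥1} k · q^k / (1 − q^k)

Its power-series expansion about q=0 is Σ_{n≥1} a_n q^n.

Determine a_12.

n=12: 1·12 2·6 3·4 4·3 6·2 12·1  f→[1+2+3+4+6+12]=28

a_12 = 28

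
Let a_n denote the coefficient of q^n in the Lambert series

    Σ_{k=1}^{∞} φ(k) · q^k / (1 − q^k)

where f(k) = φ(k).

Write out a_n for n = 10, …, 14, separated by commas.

[q^10] φ(1)=1,φ(2)=1,φ(5)=4,φ(10)=4 ⇒ 10
q^11  k|11↦φ(k): 1:1 11:10  a_11=11
d|12:{12,6,4,3,2,1}  Σφ=4+2+2+2+1+1=12
d|13:{1,13}  Σφ=1+12=13
n=14: 14·1 7·2 2·7 1·14  φ→[6+6+1+1]=14

10, 11, 12, 13, 14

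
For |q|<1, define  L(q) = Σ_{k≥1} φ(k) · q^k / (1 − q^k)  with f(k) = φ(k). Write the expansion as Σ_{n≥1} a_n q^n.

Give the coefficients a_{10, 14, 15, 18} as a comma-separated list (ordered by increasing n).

d|10:{10,5,2,1}  Σφ=4+4+1+1=10
d|14:{1,2,7,14}  Σφ=1+1+6+6=14
n=15: 15·1 5·3 3·5 1·15  φ→[8+4+2+1]=15
[q^18] φ(1)=1,φ(2)=1,φ(3)=2,φ(6)=2,φ(9)=6,φ(18)=6 ⇒ 18

10, 14, 15, 18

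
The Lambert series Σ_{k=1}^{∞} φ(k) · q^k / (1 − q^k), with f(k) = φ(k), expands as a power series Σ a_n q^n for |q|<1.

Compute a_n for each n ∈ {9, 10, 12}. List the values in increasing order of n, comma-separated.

q^9  k|9↦φ(k): 9:6 3:2 1:1  a_9=9
q^10  k|10↦φ(k): 1:1 2:1 5:4 10:4  a_10=10
n=12: 12·1 6·2 4·3 3·4 2·6 1·12  φ→[4+2+2+2+1+1]=12

9, 10, 12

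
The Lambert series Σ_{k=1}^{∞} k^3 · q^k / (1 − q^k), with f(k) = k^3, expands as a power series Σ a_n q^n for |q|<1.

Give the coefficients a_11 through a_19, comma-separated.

1332, 2044, 2198, 3096, 3528, 4681, 4914, 6813, 6860

q^11  k|11↦f(k): 11:1331 1:1  a_11=1332
[q^12] f(1)=1,f(2)=8,f(3)=27,f(4)=64,f(6)=216,f(12)=1728 ⇒ 2044
n=13: 1·13 13·1  f→[1+2197]=2198
[q^14] f(14)=2744,f(7)=343,f(2)=8,f(1)=1 ⇒ 3096
[q^15] f(1)=1,f(3)=27,f(5)=125,f(15)=3375 ⇒ 3528
d|16:{1,2,4,8,16}  Σf=1+8+64+512+4096=4681
n=17: 17·1 1·17  f→[4913+1]=4914
n=18: 1·18 2·9 3·6 6·3 9·2 18·1  f→[1+8+27+216+729+5832]=6813
d|19:{19,1}  Σf=6859+1=6860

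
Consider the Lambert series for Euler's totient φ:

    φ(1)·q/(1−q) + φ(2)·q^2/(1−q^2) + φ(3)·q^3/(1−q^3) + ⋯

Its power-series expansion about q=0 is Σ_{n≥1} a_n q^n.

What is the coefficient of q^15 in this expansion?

[q^15] φ(15)=8,φ(5)=4,φ(3)=2,φ(1)=1 ⇒ 15

a_15 = 15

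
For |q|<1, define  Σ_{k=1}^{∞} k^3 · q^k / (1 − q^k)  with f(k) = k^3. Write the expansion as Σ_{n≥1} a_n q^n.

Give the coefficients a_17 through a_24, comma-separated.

q^17  k|17↦f(k): 17:4913 1:1  a_17=4914
[q^18] f(1)=1,f(2)=8,f(3)=27,f(6)=216,f(9)=729,f(18)=5832 ⇒ 6813
n=19: 1·19 19·1  f→[1+6859]=6860
[q^20] f(1)=1,f(2)=8,f(4)=64,f(5)=125,f(10)=1000,f(20)=8000 ⇒ 9198
[q^21] f(1)=1,f(3)=27,f(7)=343,f(21)=9261 ⇒ 9632
[q^22] f(1)=1,f(2)=8,f(11)=1331,f(22)=10648 ⇒ 11988
n=23: 1·23 23·1  f→[1+12167]=12168
q^24  k|24↦f(k): 24:13824 12:1728 8:512 6:216 4:64 3:27 2:8 1:1  a_24=16380

4914, 6813, 6860, 9198, 9632, 11988, 12168, 16380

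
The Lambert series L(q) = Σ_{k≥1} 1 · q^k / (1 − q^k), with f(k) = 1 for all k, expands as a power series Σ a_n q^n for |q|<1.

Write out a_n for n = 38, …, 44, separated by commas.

n=38: 38·1 19·2 2·19 1·38  f→[1+1+1+1]=4
q^39  k|39↦f(k): 1:1 3:1 13:1 39:1  a_39=4
[q^40] f(1)=1,f(2)=1,f(4)=1,f(5)=1,f(8)=1,f(10)=1,f(20)=1,f(40)=1 ⇒ 8
n=41: 41·1 1·41  f→[1+1]=2
d|42:{1,2,3,6,7,14,21,42}  Σf=1+1+1+1+1+1+1+1=8
[q^43] f(1)=1,f(43)=1 ⇒ 2
[q^44] f(1)=1,f(2)=1,f(4)=1,f(11)=1,f(22)=1,f(44)=1 ⇒ 6

4, 4, 8, 2, 8, 2, 6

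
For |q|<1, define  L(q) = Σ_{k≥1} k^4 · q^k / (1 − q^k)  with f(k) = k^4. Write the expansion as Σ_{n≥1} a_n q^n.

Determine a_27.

q^27  k|27↦f(k): 1:1 3:81 9:6561 27:531441  a_27=538084

a_27 = 538084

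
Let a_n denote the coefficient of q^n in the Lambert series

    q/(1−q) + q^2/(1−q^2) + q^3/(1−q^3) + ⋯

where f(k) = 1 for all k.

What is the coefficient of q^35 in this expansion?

d|35:{35,7,5,1}  Σf=1+1+1+1=4

a_35 = 4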